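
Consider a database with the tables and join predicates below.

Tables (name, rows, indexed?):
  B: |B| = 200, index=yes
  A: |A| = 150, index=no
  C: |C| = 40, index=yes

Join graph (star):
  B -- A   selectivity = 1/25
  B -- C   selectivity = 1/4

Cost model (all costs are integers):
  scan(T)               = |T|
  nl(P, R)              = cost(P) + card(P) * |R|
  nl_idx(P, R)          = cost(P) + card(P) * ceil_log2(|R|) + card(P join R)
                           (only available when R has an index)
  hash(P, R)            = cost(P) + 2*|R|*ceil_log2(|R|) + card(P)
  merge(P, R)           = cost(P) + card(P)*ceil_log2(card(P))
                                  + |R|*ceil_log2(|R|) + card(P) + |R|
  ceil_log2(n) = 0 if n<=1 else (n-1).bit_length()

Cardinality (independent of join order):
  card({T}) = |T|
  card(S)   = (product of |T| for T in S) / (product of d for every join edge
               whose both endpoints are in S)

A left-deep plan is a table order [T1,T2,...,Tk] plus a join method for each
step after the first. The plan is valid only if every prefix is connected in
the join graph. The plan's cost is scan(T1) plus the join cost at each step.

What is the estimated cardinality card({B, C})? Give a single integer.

Tables in S: B(200), C(40)
Edges inside S: B-C(d=4)
numerator = 200 * 40 = 8000
denominator = 4 = 4
card(S) = 8000 / 4 = 2000

2000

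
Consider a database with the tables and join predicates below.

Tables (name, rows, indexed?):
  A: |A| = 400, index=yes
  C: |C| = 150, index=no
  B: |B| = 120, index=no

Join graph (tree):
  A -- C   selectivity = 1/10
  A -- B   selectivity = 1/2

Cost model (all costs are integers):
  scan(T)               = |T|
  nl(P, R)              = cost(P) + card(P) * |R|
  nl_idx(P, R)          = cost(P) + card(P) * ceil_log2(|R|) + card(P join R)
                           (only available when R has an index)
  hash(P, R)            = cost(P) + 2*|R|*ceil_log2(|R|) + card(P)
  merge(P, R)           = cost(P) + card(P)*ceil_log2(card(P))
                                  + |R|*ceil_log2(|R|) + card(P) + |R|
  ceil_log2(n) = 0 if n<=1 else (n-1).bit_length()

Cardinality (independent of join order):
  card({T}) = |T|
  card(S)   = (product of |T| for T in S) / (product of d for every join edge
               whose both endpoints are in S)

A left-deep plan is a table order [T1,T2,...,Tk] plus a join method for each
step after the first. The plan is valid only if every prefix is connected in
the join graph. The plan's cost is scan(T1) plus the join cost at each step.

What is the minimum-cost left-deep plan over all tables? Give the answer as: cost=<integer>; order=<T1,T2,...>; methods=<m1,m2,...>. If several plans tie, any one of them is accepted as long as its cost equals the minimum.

cost=10880; order=A,C,B; methods=hash,hash

Selinger DP (subsets sized 1..n):
  {A}: scan cost=400, card=400
  {C}: scan cost=150, card=150
  {B}: scan cost=120, card=120
  {AC}: card=6000; try (C,hash)→3200, (A,merge)→5500, (C,merge)→5750, (A,hash)→7500, (A,nl_idx)→7500, (A,nl)→60150 …(+1); best=3200 via (C,hash)
  {AB}: card=24000; try (B,hash)→2480, (A,merge)→5080, (B,merge)→5360, (A,hash)→7440, (A,nl_idx)→25200, (A,nl)→48120 …(+1); best=2480 via (B,hash)
  {ABC}: card=360000; try (B,hash)→10880, (C,hash)→28880, (B,merge)→88160, (C,merge)→387830, (B,nl)→723200, (C,nl)→3602480; best=10880 via (B,hash)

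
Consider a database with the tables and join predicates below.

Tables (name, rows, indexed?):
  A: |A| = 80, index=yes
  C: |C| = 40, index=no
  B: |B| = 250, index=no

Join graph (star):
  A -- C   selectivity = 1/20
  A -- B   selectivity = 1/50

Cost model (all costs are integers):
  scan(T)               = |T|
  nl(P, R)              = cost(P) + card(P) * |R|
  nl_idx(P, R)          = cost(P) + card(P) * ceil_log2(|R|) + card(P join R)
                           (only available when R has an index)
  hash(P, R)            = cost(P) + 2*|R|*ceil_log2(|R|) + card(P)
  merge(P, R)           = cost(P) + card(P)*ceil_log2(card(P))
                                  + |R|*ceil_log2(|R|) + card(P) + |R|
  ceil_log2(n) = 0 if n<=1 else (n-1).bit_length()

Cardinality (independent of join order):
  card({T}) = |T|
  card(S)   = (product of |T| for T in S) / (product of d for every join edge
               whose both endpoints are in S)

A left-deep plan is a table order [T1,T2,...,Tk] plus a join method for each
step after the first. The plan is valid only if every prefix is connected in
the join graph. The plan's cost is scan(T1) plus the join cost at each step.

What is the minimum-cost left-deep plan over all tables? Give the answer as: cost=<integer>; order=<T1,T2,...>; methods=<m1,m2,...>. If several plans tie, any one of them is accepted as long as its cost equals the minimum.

Selinger DP (subsets sized 1..n):
  {A}: scan cost=80, card=80
  {C}: scan cost=40, card=40
  {B}: scan cost=250, card=250
  {AC}: card=160; try (A,nl_idx)→480, (C,hash)→640, (A,merge)→960, (C,merge)→1000, (A,hash)→1200, (A,nl)→3240 …(+1); best=480 via (A,nl_idx)
  {AB}: card=400; try (A,hash)→1620, (A,nl_idx)→2400, (B,merge)→2970, (A,merge)→3140, (B,hash)→4160, (B,nl)→20080 …(+1); best=1620 via (A,hash)
  {ABC}: card=800; try (C,hash)→2500, (B,merge)→4170, (B,hash)→4640, (C,merge)→5900, (C,nl)→17620, (B,nl)→40480; best=2500 via (C,hash)

cost=2500; order=B,A,C; methods=hash,hash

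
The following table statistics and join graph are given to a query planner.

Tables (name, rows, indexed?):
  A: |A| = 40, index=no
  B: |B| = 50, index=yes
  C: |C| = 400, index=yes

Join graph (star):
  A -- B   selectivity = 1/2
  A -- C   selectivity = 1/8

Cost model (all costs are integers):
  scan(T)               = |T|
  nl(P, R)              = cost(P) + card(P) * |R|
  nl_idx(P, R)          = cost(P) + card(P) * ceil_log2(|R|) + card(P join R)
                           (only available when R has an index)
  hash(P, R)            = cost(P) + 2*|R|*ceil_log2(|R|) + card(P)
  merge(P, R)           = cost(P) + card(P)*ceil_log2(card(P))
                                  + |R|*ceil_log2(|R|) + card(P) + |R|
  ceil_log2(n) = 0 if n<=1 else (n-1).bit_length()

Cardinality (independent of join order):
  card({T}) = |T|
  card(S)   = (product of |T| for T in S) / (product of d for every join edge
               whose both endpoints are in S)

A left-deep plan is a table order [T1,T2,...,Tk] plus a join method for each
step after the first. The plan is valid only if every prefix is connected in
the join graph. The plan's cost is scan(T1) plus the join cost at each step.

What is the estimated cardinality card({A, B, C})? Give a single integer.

50000

Tables in S: A(40), B(50), C(400)
Edges inside S: A-B(d=2), A-C(d=8)
numerator = 40 * 50 * 400 = 800000
denominator = 2 * 8 = 16
card(S) = 800000 / 16 = 50000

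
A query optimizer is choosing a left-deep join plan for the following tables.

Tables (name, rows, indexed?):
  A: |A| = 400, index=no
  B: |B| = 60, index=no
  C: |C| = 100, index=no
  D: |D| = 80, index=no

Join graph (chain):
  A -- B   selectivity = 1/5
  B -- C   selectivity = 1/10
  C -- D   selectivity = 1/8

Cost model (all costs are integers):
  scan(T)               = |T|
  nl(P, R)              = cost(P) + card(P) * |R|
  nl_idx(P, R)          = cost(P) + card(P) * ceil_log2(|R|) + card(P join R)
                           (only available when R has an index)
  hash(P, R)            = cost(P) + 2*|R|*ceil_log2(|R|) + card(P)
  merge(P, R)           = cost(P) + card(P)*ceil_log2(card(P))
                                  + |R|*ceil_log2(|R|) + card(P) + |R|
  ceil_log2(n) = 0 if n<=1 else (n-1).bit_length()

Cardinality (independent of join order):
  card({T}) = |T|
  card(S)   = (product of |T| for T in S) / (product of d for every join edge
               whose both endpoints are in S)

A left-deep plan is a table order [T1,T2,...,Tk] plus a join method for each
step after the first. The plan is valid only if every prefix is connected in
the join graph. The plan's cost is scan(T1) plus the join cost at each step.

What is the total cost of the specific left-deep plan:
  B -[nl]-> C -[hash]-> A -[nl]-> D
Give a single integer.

step 1: scan B: cost=60, card=60
step 2: join C via nl
    card(P join C) = 60*100/(10) = 600
    cost = 60 + 60*100 = 6060
step 3: join A via hash
    card(P join A) = 600*400/(5) = 48000
    cost = 6060 + 2*400*9 + 600 = 13860
step 4: join D via nl
    card(P join D) = 48000*80/(8) = 480000
    cost = 13860 + 48000*80 = 3853860

3853860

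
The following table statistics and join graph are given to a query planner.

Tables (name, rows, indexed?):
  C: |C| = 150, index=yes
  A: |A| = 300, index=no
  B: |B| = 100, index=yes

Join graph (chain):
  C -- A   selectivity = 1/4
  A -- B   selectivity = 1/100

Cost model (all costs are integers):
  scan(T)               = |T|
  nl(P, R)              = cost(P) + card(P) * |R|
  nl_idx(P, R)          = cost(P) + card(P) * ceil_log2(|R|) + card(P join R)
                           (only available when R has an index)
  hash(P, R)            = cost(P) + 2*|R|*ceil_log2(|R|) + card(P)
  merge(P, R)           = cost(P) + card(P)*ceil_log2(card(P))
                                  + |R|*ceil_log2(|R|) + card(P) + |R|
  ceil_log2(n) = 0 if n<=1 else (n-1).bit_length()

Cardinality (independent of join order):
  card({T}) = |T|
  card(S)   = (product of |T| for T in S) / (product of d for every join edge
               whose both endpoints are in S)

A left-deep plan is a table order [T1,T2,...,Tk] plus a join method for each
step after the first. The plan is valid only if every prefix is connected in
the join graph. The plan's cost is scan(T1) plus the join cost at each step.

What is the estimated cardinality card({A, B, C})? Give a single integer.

Tables in S: A(300), B(100), C(150)
Edges inside S: C-A(d=4), A-B(d=100)
numerator = 300 * 100 * 150 = 4500000
denominator = 4 * 100 = 400
card(S) = 4500000 / 400 = 11250

11250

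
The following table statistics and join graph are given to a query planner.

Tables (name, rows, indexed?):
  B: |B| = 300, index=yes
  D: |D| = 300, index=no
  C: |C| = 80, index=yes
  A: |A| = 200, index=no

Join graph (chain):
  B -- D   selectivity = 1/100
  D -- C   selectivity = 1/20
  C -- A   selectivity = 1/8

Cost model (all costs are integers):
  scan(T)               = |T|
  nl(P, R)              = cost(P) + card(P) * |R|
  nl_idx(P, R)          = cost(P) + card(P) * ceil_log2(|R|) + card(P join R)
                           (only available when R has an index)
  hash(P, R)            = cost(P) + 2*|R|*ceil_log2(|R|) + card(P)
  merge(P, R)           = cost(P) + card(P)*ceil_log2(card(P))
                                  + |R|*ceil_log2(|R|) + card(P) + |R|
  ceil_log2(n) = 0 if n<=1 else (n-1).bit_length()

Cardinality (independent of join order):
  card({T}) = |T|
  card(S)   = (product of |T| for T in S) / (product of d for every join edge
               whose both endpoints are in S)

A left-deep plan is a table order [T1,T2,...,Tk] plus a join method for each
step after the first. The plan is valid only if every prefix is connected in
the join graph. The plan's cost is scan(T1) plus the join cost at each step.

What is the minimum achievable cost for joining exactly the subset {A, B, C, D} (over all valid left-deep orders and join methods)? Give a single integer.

12720

Selinger DP over subsets of {A,B,C,D}:
  {B}: scan cost=300, card=300
  {D}: scan cost=300, card=300
  {C}: scan cost=80, card=80
  {A}: scan cost=200, card=200
  {BD}: card=900; try (B,nl_idx)→3900, (D,hash)→6000, (B,hash)→6000, (D,merge)→6300, (B,merge)→6300, (D,nl)→90300 …(+1); best=3900 via (B,nl_idx)
  {CD}: card=1200; try (C,hash)→1720, (C,nl_idx)→3600, (D,merge)→3720, (C,merge)→3940, (D,hash)→5560, (D,nl)→24080 …(+1); best=1720 via (C,hash)
  {AC}: card=2000; try (C,hash)→1520, (A,merge)→2520, (C,merge)→2640, (A,hash)→3360, (C,nl_idx)→3600, (A,nl)→16080 …(+1); best=1520 via (C,hash)
  {BCD}: card=3600; try (C,hash)→5920, (B,hash)→8320, (C,nl_idx)→13800, (C,merge)→14440, (B,nl_idx)→16120, (B,merge)→19120 …(+2); best=5920 via (C,hash)
  {ACD}: card=30000; try (A,hash)→6120, (D,hash)→8920, (A,merge)→17920, (D,merge)→28520, (A,nl)→241720, (D,nl)→601520; best=6120 via (A,hash)
  {ABCD}: card=90000; try (A,hash)→12720, (B,hash)→41520, (A,merge)→54520, (B,nl_idx)→366120, (B,merge)→489120, (A,nl)→725920 …(+1); best=12720 via (A,hash)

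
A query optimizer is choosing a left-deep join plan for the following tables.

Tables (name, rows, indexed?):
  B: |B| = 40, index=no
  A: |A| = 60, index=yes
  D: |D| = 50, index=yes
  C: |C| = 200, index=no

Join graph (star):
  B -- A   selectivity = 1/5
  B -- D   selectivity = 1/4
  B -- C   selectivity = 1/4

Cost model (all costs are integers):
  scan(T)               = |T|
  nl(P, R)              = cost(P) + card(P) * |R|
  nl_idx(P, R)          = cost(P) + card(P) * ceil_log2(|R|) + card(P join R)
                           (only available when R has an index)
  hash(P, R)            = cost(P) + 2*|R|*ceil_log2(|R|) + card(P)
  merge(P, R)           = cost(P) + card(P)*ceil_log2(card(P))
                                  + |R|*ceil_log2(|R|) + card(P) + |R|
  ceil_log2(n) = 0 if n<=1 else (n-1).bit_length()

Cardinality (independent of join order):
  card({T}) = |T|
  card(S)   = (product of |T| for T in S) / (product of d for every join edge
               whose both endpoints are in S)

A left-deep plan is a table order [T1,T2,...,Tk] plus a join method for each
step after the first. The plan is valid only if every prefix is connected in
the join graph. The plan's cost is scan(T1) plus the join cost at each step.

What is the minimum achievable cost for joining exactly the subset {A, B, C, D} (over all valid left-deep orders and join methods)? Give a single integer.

10880

Selinger DP over subsets of {A,B,C,D}:
  {B}: scan cost=40, card=40
  {A}: scan cost=60, card=60
  {D}: scan cost=50, card=50
  {C}: scan cost=200, card=200
  {AB}: card=480; try (B,hash)→600, (A,merge)→740, (B,merge)→760, (A,nl_idx)→760, (A,hash)→800, (A,nl)→2440 …(+1); best=600 via (B,hash)
  {BD}: card=500; try (B,hash)→580, (D,merge)→670, (D,hash)→680, (B,merge)→680, (D,nl_idx)→780, (D,nl)→2040 …(+1); best=580 via (B,hash)
  {BC}: card=2000; try (B,hash)→880, (C,merge)→2120, (B,merge)→2280, (C,hash)→3280, (C,nl)→8040, (B,nl)→8200; best=880 via (B,hash)
  {ABD}: card=6000; try (D,hash)→1680, (A,hash)→1800, (D,merge)→5750, (A,merge)→6000, (D,nl_idx)→9480, (A,nl_idx)→9580 …(+2); best=1680 via (D,hash)
  {ABC}: card=24000; try (A,hash)→3600, (C,hash)→4280, (C,merge)→7200, (A,merge)→25300, (A,nl_idx)→36880, (C,nl)→96600 …(+1); best=3600 via (A,hash)
  {BCD}: card=25000; try (D,hash)→3480, (C,hash)→4280, (C,merge)→7380, (D,merge)→25230, (D,nl_idx)→37880, (C,nl)→100580 …(+1); best=3480 via (D,hash)
  {ABCD}: card=300000; try (C,hash)→10880, (D,hash)→28200, (A,hash)→29200, (C,merge)→87480, (D,merge)→387950, (A,merge)→403900 …(+5); best=10880 via (C,hash)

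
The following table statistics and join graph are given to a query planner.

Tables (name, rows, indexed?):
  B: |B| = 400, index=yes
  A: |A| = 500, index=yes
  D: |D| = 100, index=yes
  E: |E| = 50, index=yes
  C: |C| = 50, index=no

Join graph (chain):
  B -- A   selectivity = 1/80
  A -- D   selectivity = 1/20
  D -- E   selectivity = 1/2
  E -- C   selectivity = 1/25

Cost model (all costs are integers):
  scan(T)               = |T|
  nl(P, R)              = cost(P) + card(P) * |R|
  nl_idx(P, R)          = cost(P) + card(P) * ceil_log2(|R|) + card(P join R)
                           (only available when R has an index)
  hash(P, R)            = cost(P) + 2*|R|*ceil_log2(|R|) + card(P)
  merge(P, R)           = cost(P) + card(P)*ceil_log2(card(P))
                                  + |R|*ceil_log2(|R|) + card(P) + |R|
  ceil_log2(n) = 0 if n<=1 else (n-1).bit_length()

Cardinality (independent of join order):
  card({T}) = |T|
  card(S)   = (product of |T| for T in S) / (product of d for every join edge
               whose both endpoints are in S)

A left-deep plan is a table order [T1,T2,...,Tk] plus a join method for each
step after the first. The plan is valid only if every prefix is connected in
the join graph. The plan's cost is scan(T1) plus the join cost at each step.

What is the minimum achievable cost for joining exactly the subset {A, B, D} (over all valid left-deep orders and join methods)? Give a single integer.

10400

Selinger DP over subsets of {A,B,D}:
  {B}: scan cost=400, card=400
  {A}: scan cost=500, card=500
  {D}: scan cost=100, card=100
  {AB}: card=2500; try (A,nl_idx)→6500, (B,nl_idx)→7500, (B,hash)→8200, (A,merge)→9400, (B,merge)→9500, (A,hash)→9800 …(+2); best=6500 via (A,nl_idx)
  {AD}: card=2500; try (D,hash)→2400, (A,nl_idx)→3500, (A,merge)→5900, (D,merge)→6300, (D,nl_idx)→6500, (A,hash)→9200 …(+2); best=2400 via (D,hash)
  {ABD}: card=12500; try (D,hash)→10400, (B,hash)→12100, (D,nl_idx)→36500, (B,nl_idx)→37400, (B,merge)→38900, (D,merge)→39800 …(+2); best=10400 via (D,hash)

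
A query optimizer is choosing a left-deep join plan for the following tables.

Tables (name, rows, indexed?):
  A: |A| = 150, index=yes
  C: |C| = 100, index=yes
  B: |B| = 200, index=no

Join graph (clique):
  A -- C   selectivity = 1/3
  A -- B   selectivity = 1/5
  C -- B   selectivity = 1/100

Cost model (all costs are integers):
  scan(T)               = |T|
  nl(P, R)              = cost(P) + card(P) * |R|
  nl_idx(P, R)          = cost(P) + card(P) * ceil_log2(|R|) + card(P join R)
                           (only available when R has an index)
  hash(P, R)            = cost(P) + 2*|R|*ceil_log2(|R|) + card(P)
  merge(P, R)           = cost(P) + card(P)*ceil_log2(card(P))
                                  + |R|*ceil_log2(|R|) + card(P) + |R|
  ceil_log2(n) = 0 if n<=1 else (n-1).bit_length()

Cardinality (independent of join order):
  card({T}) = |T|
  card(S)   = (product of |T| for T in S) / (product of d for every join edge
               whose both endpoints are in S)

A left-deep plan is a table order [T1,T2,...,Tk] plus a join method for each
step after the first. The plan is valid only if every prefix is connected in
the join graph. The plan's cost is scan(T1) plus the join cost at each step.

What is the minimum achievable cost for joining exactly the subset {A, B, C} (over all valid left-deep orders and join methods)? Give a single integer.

Selinger DP over subsets of {A,B,C}:
  {A}: scan cost=150, card=150
  {C}: scan cost=100, card=100
  {B}: scan cost=200, card=200
  {AC}: card=5000; try (C,hash)→1700, (A,merge)→2250, (C,merge)→2300, (A,hash)→2600, (A,nl_idx)→5900, (C,nl_idx)→6200 …(+2); best=1700 via (C,hash)
  {AB}: card=6000; try (A,hash)→2800, (B,merge)→3300, (A,merge)→3350, (B,hash)→3500, (A,nl_idx)→7800, (B,nl)→30150 …(+1); best=2800 via (A,hash)
  {BC}: card=200; try (C,hash)→1800, (C,nl_idx)→1800, (B,merge)→2700, (C,merge)→2800, (B,hash)→3400, (B,nl)→20100 …(+1); best=1800 via (C,hash)
  {ABC}: card=2000; try (A,hash)→4400, (A,merge)→4950, (A,nl_idx)→5400, (B,hash)→9900, (C,hash)→10200, (A,nl)→31800 …(+5); best=4400 via (A,hash)

4400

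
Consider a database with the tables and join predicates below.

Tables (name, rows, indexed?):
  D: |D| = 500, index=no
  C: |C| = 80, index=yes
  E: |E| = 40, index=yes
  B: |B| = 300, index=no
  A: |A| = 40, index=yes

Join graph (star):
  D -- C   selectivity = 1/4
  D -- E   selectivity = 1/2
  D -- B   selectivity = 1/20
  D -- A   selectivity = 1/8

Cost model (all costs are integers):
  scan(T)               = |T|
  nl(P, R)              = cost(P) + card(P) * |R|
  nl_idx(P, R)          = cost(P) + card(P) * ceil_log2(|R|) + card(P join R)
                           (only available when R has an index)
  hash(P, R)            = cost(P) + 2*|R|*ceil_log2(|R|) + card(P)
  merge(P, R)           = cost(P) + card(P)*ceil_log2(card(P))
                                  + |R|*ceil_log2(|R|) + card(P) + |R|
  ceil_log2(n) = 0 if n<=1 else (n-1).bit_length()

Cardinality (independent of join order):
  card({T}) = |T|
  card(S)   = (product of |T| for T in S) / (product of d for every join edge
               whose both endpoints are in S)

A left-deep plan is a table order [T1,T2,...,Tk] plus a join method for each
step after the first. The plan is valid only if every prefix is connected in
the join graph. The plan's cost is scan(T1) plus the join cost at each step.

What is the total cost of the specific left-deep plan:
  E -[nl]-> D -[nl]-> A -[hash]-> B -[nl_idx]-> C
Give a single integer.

20725440

step 1: scan E: cost=40, card=40
step 2: join D via nl
    card(P join D) = 40*500/(2) = 10000
    cost = 40 + 40*500 = 20040
step 3: join A via nl
    card(P join A) = 10000*40/(8) = 50000
    cost = 20040 + 10000*40 = 420040
step 4: join B via hash
    card(P join B) = 50000*300/(20) = 750000
    cost = 420040 + 2*300*9 + 50000 = 475440
step 5: join C via nl_idx
    card(P join C) = 750000*80/(4) = 15000000
    cost = 475440 + 750000*7 + 15000000 = 20725440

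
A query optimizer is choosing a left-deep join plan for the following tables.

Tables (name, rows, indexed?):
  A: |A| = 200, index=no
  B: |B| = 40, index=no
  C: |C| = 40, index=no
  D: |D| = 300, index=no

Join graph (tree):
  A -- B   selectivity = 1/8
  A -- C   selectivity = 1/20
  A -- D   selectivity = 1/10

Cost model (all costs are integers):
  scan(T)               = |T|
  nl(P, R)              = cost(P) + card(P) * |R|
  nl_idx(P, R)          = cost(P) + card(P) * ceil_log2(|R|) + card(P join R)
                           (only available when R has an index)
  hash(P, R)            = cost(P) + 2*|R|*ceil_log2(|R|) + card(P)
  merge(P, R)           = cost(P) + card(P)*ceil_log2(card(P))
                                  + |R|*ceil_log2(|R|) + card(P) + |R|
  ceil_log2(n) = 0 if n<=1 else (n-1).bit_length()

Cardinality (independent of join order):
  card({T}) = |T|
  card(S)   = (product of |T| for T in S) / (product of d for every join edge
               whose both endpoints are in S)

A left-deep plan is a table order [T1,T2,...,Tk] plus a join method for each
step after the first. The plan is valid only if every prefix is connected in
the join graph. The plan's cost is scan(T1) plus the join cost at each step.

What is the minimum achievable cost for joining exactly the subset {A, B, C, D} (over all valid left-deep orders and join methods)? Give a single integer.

9160

Selinger DP over subsets of {A,B,C,D}:
  {A}: scan cost=200, card=200
  {B}: scan cost=40, card=40
  {C}: scan cost=40, card=40
  {D}: scan cost=300, card=300
  {AB}: card=1000; try (B,hash)→880, (A,merge)→2120, (B,merge)→2280, (A,hash)→3280, (A,nl)→8040, (B,nl)→8200; best=880 via (B,hash)
  {AC}: card=400; try (C,hash)→880, (A,merge)→2120, (C,merge)→2280, (A,hash)→3280, (A,nl)→8040, (C,nl)→8200; best=880 via (C,hash)
  {AD}: card=6000; try (A,hash)→3800, (D,merge)→5000, (A,merge)→5100, (D,hash)→5800, (D,nl)→60200, (A,nl)→60300; best=3800 via (A,hash)
  {ABC}: card=2000; try (B,hash)→1760, (C,hash)→2360, (B,merge)→5160, (C,merge)→12160, (B,nl)→16880, (C,nl)→40880; best=1760 via (B,hash)
  {ABD}: card=30000; try (D,hash)→7280, (B,hash)→10280, (D,merge)→14880, (B,merge)→88080, (B,nl)→243800, (D,nl)→300880; best=7280 via (D,hash)
  {ACD}: card=12000; try (D,hash)→6680, (D,merge)→7880, (C,hash)→10280, (C,merge)→88080, (D,nl)→120880, (C,nl)→243800; best=6680 via (D,hash)
  {ABCD}: card=60000; try (D,hash)→9160, (B,hash)→19160, (D,merge)→28760, (C,hash)→37760, (B,merge)→186960, (B,nl)→486680 …(+3); best=9160 via (D,hash)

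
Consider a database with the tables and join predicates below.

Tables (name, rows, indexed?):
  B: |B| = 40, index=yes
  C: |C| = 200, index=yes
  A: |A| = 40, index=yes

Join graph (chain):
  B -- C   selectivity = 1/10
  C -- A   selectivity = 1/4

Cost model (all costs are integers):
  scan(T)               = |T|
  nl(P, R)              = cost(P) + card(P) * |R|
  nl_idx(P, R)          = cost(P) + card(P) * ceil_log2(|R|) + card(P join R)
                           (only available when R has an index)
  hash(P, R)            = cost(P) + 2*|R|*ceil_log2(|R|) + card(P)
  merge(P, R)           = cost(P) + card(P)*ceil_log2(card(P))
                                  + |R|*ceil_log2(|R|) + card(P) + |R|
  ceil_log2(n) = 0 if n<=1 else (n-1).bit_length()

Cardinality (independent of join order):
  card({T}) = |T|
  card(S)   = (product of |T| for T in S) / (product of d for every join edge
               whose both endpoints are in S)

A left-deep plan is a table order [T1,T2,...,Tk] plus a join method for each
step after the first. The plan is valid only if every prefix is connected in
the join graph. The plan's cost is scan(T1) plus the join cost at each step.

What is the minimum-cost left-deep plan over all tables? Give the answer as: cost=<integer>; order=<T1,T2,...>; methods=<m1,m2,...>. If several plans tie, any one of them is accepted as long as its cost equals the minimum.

Selinger DP (subsets sized 1..n):
  {B}: scan cost=40, card=40
  {C}: scan cost=200, card=200
  {A}: scan cost=40, card=40
  {BC}: card=800; try (B,hash)→880, (C,nl_idx)→1160, (C,merge)→2120, (B,nl_idx)→2200, (B,merge)→2280, (C,hash)→3280 …(+2); best=880 via (B,hash)
  {AC}: card=2000; try (A,hash)→880, (C,merge)→2120, (A,merge)→2280, (C,nl_idx)→2360, (C,hash)→3280, (A,nl_idx)→3400 …(+2); best=880 via (A,hash)
  {ABC}: card=8000; try (A,hash)→2160, (B,hash)→3360, (A,merge)→9960, (A,nl_idx)→13680, (B,nl_idx)→20880, (B,merge)→25160 …(+2); best=2160 via (A,hash)

cost=2160; order=C,B,A; methods=hash,hash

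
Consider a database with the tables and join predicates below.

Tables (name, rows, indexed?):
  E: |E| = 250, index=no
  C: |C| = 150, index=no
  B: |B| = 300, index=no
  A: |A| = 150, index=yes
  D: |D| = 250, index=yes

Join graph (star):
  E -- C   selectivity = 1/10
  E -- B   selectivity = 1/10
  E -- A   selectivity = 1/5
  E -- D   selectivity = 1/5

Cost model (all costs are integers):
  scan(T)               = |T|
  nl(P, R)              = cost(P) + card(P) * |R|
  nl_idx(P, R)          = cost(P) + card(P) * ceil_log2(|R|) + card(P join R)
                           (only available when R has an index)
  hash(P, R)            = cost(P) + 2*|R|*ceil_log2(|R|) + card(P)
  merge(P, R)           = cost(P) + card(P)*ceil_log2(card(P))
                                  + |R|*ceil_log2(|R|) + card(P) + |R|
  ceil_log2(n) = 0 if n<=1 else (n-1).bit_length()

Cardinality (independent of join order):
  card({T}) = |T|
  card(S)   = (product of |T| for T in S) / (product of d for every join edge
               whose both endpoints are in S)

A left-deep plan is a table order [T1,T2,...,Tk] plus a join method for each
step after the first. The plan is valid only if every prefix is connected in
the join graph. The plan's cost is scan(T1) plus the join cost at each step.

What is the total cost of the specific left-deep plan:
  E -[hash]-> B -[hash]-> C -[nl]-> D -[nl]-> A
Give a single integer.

871890800

step 1: scan E: cost=250, card=250
step 2: join B via hash
    card(P join B) = 250*300/(10) = 7500
    cost = 250 + 2*300*9 + 250 = 5900
step 3: join C via hash
    card(P join C) = 7500*150/(10) = 112500
    cost = 5900 + 2*150*8 + 7500 = 15800
step 4: join D via nl
    card(P join D) = 112500*250/(5) = 5625000
    cost = 15800 + 112500*250 = 28140800
step 5: join A via nl
    card(P join A) = 5625000*150/(5) = 168750000
    cost = 28140800 + 5625000*150 = 871890800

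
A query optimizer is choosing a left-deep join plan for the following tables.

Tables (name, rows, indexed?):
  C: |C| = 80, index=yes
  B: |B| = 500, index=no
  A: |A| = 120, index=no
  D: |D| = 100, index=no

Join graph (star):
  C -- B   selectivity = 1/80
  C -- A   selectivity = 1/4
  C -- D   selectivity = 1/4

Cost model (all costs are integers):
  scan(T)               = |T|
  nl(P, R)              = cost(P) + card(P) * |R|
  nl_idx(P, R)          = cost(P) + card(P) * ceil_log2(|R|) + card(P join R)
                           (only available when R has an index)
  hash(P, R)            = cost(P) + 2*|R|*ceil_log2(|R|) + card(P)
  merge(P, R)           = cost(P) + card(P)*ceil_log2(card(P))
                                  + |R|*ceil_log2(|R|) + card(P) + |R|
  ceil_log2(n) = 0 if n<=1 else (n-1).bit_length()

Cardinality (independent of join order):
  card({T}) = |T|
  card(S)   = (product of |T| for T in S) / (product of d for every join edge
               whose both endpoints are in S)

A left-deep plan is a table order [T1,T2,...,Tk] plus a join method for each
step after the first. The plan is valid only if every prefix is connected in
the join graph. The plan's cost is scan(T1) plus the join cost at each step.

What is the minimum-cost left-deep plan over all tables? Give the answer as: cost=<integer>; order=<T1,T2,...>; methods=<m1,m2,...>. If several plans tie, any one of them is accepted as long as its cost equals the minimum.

cost=18200; order=B,C,D,A; methods=hash,hash,hash

Selinger DP (subsets sized 1..n):
  {C}: scan cost=80, card=80
  {B}: scan cost=500, card=500
  {A}: scan cost=120, card=120
  {D}: scan cost=100, card=100
  {BC}: card=500; try (C,hash)→2120, (C,nl_idx)→4500, (B,merge)→5720, (C,merge)→6140, (B,hash)→9160, (B,nl)→40080 …(+1); best=2120 via (C,hash)
  {AC}: card=2400; try (C,hash)→1360, (A,merge)→1680, (C,merge)→1720, (A,hash)→1840, (C,nl_idx)→3360, (A,nl)→9680 …(+1); best=1360 via (C,hash)
  {CD}: card=2000; try (C,hash)→1320, (D,merge)→1520, (C,merge)→1540, (D,hash)→1560, (C,nl_idx)→2800, (D,nl)→8080 …(+1); best=1320 via (C,hash)
  {ABC}: card=15000; try (A,hash)→4300, (A,merge)→8080, (B,hash)→12760, (B,merge)→37560, (A,nl)→62120, (B,nl)→1201360; best=4300 via (A,hash)
  {BCD}: card=12500; try (D,hash)→4020, (D,merge)→7920, (B,hash)→12320, (B,merge)→30320, (D,nl)→52120, (B,nl)→1001320; best=4020 via (D,hash)
  {ACD}: card=60000; try (A,hash)→5000, (D,hash)→5160, (A,merge)→26280, (D,merge)→33360, (A,nl)→241320, (D,nl)→241360; best=5000 via (A,hash)
  {ABCD}: card=375000; try (A,hash)→18200, (D,hash)→20700, (B,hash)→74000, (A,merge)→192480, (D,merge)→230100, (B,merge)→1030000 …(+3); best=18200 via (A,hash)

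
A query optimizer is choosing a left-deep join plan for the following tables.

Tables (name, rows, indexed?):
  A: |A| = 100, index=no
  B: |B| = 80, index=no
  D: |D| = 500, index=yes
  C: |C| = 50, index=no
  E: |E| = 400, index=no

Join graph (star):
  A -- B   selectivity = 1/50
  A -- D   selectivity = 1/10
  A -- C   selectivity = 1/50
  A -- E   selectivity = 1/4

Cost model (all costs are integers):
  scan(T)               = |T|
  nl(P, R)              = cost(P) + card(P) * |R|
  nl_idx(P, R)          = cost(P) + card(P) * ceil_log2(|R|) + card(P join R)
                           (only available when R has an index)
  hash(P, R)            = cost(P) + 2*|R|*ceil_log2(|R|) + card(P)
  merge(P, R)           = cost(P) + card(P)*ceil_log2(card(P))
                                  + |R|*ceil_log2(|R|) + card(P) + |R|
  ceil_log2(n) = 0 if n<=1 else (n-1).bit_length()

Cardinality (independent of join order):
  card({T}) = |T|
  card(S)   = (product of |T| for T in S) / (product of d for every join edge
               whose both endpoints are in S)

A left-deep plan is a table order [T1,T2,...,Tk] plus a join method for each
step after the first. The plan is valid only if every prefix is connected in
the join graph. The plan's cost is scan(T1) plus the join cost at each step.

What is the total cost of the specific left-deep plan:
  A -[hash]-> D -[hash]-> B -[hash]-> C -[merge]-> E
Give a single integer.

step 1: scan A: cost=100, card=100
step 2: join D via hash
    card(P join D) = 100*500/(10) = 5000
    cost = 100 + 2*500*9 + 100 = 9200
step 3: join B via hash
    card(P join B) = 5000*80/(50) = 8000
    cost = 9200 + 2*80*7 + 5000 = 15320
step 4: join C via hash
    card(P join C) = 8000*50/(50) = 8000
    cost = 15320 + 2*50*6 + 8000 = 23920
step 5: join E via merge
    card(P join E) = 8000*400/(4) = 800000
    cost = 23920 + 8000*13 + 400*9 + 8000 + 400 = 139920

139920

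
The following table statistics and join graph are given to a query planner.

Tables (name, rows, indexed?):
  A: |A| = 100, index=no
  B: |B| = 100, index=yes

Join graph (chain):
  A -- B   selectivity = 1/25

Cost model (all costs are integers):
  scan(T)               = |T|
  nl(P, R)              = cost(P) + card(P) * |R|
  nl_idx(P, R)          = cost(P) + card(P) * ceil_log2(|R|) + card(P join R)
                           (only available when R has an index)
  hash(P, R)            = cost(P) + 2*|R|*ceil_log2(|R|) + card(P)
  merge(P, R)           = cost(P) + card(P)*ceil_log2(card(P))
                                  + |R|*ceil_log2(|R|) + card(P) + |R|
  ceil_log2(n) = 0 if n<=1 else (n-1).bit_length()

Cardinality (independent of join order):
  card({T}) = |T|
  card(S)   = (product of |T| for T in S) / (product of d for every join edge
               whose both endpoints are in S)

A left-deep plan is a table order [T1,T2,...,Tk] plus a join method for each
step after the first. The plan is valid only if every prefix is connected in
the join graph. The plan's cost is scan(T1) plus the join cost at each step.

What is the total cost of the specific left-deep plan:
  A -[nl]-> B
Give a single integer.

10100

step 1: scan A: cost=100, card=100
step 2: join B via nl
    card(P join B) = 100*100/(25) = 400
    cost = 100 + 100*100 = 10100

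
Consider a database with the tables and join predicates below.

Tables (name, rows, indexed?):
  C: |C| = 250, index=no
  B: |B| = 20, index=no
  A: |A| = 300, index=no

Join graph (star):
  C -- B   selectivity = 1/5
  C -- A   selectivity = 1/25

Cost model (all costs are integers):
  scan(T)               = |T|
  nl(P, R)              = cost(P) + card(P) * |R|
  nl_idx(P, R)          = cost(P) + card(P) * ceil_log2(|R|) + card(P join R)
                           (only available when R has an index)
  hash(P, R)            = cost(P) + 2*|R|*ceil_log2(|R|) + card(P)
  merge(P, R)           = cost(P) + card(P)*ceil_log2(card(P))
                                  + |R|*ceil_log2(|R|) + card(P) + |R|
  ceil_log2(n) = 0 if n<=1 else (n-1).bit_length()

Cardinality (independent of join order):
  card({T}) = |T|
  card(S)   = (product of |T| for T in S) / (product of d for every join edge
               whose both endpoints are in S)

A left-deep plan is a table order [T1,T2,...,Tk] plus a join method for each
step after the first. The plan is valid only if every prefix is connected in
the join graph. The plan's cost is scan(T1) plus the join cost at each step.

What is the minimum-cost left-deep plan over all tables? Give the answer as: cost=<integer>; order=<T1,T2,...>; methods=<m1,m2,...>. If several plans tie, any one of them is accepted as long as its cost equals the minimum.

cost=7100; order=C,B,A; methods=hash,hash

Selinger DP (subsets sized 1..n):
  {C}: scan cost=250, card=250
  {B}: scan cost=20, card=20
  {A}: scan cost=300, card=300
  {BC}: card=1000; try (B,hash)→700, (C,merge)→2390, (B,merge)→2620, (C,hash)→4040, (C,nl)→5020, (B,nl)→5250; best=700 via (B,hash)
  {AC}: card=3000; try (C,hash)→4600, (A,merge)→5500, (C,merge)→5550, (A,hash)→5900, (A,nl)→75250, (C,nl)→75300; best=4600 via (C,hash)
  {ABC}: card=12000; try (A,hash)→7100, (B,hash)→7800, (A,merge)→14700, (B,merge)→43720, (B,nl)→64600, (A,nl)→300700; best=7100 via (A,hash)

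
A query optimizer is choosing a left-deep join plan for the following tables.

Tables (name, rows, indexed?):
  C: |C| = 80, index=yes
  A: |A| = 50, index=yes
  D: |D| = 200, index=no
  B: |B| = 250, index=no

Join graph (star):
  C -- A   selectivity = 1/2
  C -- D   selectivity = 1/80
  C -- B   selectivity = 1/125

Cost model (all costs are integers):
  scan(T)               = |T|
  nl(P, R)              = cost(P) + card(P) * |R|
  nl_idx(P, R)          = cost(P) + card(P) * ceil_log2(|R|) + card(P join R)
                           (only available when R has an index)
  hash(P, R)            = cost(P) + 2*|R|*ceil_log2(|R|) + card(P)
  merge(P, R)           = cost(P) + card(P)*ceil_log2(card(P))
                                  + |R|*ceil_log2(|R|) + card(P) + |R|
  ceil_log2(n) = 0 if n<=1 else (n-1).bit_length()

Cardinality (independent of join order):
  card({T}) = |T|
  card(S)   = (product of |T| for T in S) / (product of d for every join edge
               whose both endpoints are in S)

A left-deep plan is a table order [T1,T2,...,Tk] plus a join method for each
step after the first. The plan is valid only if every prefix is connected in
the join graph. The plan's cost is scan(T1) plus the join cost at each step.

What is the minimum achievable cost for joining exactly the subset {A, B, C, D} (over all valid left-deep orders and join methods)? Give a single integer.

5860

Selinger DP over subsets of {A,B,C,D}:
  {C}: scan cost=80, card=80
  {A}: scan cost=50, card=50
  {D}: scan cost=200, card=200
  {B}: scan cost=250, card=250
  {AC}: card=2000; try (A,hash)→760, (C,merge)→1040, (A,merge)→1070, (C,hash)→1220, (C,nl_idx)→2400, (A,nl_idx)→2560 …(+2); best=760 via (A,hash)
  {CD}: card=200; try (C,hash)→1520, (C,nl_idx)→1800, (D,merge)→2520, (C,merge)→2640, (D,hash)→3360, (D,nl)→16080 …(+1); best=1520 via (C,hash)
  {BC}: card=160; try (C,hash)→1620, (C,nl_idx)→2160, (B,merge)→2970, (C,merge)→3140, (B,hash)→4160, (B,nl)→20080 …(+1); best=1620 via (C,hash)
  {ACD}: card=5000; try (A,hash)→2320, (A,merge)→3670, (D,hash)→5960, (A,nl_idx)→7720, (A,nl)→11520, (D,merge)→26560 …(+1); best=2320 via (A,hash)
  {ABC}: card=4000; try (A,hash)→2380, (A,merge)→3410, (A,nl_idx)→6580, (B,hash)→6760, (A,nl)→9620, (B,merge)→27010 …(+1); best=2380 via (A,hash)
  {BCD}: card=400; try (D,merge)→4860, (D,hash)→4980, (B,merge)→5570, (B,hash)→5720, (D,nl)→33620, (B,nl)→51520; best=4860 via (D,merge)
  {ABCD}: card=10000; try (A,hash)→5860, (A,merge)→9210, (D,hash)→9580, (B,hash)→11320, (A,nl_idx)→17260, (A,nl)→24860 …(+4); best=5860 via (A,hash)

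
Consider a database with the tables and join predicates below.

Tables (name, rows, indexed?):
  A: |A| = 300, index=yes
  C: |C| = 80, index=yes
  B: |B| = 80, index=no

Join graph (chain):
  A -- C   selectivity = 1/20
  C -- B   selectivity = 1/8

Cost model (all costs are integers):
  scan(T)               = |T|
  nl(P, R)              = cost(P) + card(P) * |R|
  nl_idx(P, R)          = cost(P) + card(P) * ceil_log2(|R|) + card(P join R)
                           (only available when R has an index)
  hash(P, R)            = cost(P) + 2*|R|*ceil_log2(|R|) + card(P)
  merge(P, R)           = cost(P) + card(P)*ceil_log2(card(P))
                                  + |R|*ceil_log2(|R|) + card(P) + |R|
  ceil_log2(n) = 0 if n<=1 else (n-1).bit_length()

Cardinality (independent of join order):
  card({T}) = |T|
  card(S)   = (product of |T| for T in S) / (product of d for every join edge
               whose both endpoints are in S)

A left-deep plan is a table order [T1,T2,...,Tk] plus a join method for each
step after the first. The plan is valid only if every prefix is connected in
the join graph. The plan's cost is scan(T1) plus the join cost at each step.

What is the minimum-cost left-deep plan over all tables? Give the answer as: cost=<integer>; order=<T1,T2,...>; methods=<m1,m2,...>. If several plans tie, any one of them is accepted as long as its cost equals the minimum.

Selinger DP (subsets sized 1..n):
  {A}: scan cost=300, card=300
  {C}: scan cost=80, card=80
  {B}: scan cost=80, card=80
  {AC}: card=1200; try (C,hash)→1720, (A,nl_idx)→2000, (C,nl_idx)→3600, (A,merge)→3720, (C,merge)→3940, (A,hash)→5560 …(+2); best=1720 via (C,hash)
  {BC}: card=800; try (C,hash)→1280, (B,hash)→1280, (C,merge)→1360, (B,merge)→1360, (C,nl_idx)→1440, (C,nl)→6480 …(+1); best=1280 via (C,hash)
  {ABC}: card=12000; try (B,hash)→4040, (A,hash)→7480, (A,merge)→13080, (B,merge)→16760, (A,nl_idx)→20480, (B,nl)→97720 …(+1); best=4040 via (B,hash)

cost=4040; order=A,C,B; methods=hash,hash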